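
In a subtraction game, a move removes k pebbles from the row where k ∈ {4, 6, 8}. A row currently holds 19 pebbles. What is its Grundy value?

1

Compute g(0), g(1), … for moves {4, 6, 8}:
k:     0  1  2  3  4  5  6  7  8  9 10 11 12 13 14 15 16 17 18 19
g(k):  0  0  0  0  1  1  1  1  2  2  2  2  0  0  0  0  1  1  1  1
So g(19) = 1.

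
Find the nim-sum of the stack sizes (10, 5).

15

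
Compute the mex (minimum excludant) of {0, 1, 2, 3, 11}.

4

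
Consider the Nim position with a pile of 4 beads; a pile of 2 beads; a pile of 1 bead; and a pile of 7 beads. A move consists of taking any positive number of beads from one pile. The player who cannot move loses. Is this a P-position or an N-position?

Compute the nim-sum pairwise:
4 ⊕ 2 = 6
6 ⊕ 1 = 7
7 ⊕ 7 = 0
The nim-sum is 0, so this is a P-position: the player to move is in a losing position under optimal play.

P-position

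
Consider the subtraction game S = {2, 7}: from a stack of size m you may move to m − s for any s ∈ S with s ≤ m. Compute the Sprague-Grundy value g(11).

1

Compute g(0), g(1), … for moves {2, 7}:
k:     0  1  2  3  4  5  6  7  8  9 10 11
g(k):  0  0  1  1  0  0  1  1  2  0  0  1
So g(11) = 1.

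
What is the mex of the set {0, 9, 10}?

1

0 is in the set but 1 is not, so the mex is 1.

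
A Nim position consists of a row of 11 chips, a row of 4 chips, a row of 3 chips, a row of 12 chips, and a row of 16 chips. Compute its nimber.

16

Compute the nim-sum pairwise:
11 ⊕ 4 = 15
15 ⊕ 3 = 12
12 ⊕ 12 = 0
0 ⊕ 16 = 16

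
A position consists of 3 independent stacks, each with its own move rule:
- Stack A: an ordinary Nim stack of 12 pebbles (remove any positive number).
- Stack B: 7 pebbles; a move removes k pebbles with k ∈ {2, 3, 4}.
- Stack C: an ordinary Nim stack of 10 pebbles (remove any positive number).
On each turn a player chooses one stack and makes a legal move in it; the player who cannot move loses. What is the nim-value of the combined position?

6

Stack A is a plain Nim stack of size 12, so its Grundy value is 12.
For stack B, compute g(0), g(1), … with moves {2, 3, 4}:
g(0) = mex{} = 0
g(1) = mex{} = 0
g(2) = mex{0} = 1
g(3) = mex{0} = 1
g(4) = mex{0,1} = 2
g(5) = mex{0,1} = 2
g(6) = mex{1,2} = 0
g(7) = mex{1,2} = 0
So g(7) = 0.
Stack C is a plain Nim stack of size 10, so its Grundy value is 10.
By the Sprague-Grundy theorem, the Grundy value of a sum of independent games is the XOR of the component values.
Combined value = 12 XOR 0 XOR 10 = 6.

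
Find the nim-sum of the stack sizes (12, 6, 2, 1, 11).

2

In binary:
  1100  (12)
  0110  (6)
  0010  (2)
  0001  (1)
  1011  (11)
  ----
  0010  (2)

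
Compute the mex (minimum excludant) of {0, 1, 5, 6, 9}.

The values 0, 1 are all present; 2 is the first non-negative integer missing from the set.

2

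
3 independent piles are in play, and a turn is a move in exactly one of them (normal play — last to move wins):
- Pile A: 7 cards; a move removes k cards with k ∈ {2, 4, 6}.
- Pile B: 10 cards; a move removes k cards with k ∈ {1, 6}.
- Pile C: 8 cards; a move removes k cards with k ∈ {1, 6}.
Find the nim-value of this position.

3

Grundy values for pile A (subtraction set {2, 4, 6}):
k:     0  1  2  3  4  5  6  7
g(k):  0  0  1  1  2  2  3  3
So g(7) = 3.
Grundy values for pile B (subtraction set {1, 6}):
g(0) = mex{} = 0
g(1) = mex{0} = 1
g(2) = mex{1} = 0
g(3) = mex{0} = 1
g(4) = mex{1} = 0
g(5) = mex{0} = 1
g(6) = mex{0,1} = 2
g(7) = mex{1,2} = 0
g(8) = mex{0} = 1
g(9) = mex{1} = 0
g(10) = mex{0} = 1
So g(10) = 1.
For pile C, compute g(0), g(1), … with moves {1, 6}:
g(0) = mex{} = 0
g(1) = mex{0} = 1
g(2) = mex{1} = 0
g(3) = mex{0} = 1
g(4) = mex{1} = 0
g(5) = mex{0} = 1
g(6) = mex{0,1} = 2
g(7) = mex{1,2} = 0
g(8) = mex{0} = 1
So g(8) = 1.
By the Sprague-Grundy theorem, the Grundy value of a sum of independent games is the XOR of the component values.
Combined value = 3 ⊕ 1 ⊕ 1 = 3.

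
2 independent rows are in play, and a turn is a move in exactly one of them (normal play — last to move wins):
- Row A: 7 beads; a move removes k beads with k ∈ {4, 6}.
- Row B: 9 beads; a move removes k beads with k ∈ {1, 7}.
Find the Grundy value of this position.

0

For row A, compute g(0), g(1), … with moves {4, 6}:
k:     0  1  2  3  4  5  6  7
g(k):  0  0  0  0  1  1  1  1
So g(7) = 1.
For row B, compute g(0), g(1), … with moves {1, 7}:
g(0) = mex{} = 0
g(1) = mex{0} = 1
g(2) = mex{1} = 0
g(3) = mex{0} = 1
g(4) = mex{1} = 0
g(5) = mex{0} = 1
g(6) = mex{1} = 0
g(7) = mex{0} = 1
g(8) = mex{1} = 0
g(9) = mex{0} = 1
So g(9) = 1.
The value of a disjunctive sum is the nim-sum of the parts.
Combined value = 1 ⊕ 1 = 0.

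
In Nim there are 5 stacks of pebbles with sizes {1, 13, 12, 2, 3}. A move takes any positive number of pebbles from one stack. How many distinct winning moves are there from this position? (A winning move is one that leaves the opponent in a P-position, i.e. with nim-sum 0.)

Nim-sum: 1 ^ 13 ^ 12 ^ 2 ^ 3 = 1.
The overall nim-sum is X = 1. A stack of size p has a winning move iff p XOR X < p (reduce it to p XOR X).
  1: 1 XOR 1 = 0 < 1 — winning move (to 0).
  13: 13 XOR 1 = 12 < 13 — winning move (to 12).
  12: 12 XOR 1 = 13 ≥ 12 — no move.
  2: 2 XOR 1 = 3 ≥ 2 — no move.
  3: 3 XOR 1 = 2 < 3 — winning move (to 2).
That gives 3 winning moves.

3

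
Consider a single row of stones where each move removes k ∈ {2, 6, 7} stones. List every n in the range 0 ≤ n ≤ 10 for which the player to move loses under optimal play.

Compute g(0), g(1), … for moves {2, 6, 7}:
g(0) = mex{} = 0
g(1) = mex{} = 0
g(2) = mex{0} = 1
g(3) = mex{0} = 1
g(4) = mex{1} = 0
g(5) = mex{1} = 0
g(6) = mex{0} = 1
g(7) = mex{0} = 1
g(8) = mex{0,1} = 2
g(9) = mex{1} = 0
g(10) = mex{0,1,2} = 3
The P-positions (g = 0) in 0..10 are 0, 1, 4, 5, 9.

0, 1, 4, 5, 9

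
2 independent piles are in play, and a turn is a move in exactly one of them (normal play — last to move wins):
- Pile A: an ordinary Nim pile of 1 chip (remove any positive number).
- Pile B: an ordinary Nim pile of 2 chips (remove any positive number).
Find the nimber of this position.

3

Pile A is a plain Nim pile of size 1, so its Grundy value is 1.
Pile B is a plain Nim pile of size 2, so its Grundy value is 2.
By the Sprague-Grundy theorem, the Grundy value of a sum of independent games is the XOR of the component values.
Combined value = 1 XOR 2 = 3.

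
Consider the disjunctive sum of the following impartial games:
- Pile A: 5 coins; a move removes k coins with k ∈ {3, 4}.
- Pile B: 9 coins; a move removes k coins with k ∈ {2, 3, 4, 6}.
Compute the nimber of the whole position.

Build the Grundy sequence for pile A with g(k) = mex{g(k−s) : s ∈ {3, 4}, s ≤ k}:
g(0) = mex{} = 0
g(1) = mex{} = 0
g(2) = mex{} = 0
g(3) = mex{0} = 1
g(4) = mex{0} = 1
g(5) = mex{0} = 1
So g(5) = 1.
For pile B, compute g(0), g(1), … with moves {2, 3, 4, 6}:
k:     0  1  2  3  4  5  6  7  8  9
g(k):  0  0  1  1  2  2  3  3  0  0
So g(9) = 0.
By the Sprague-Grundy theorem, the Grundy value of a sum of independent games is the XOR of the component values.
Combined value = 1 ⊕ 0 = 1.

1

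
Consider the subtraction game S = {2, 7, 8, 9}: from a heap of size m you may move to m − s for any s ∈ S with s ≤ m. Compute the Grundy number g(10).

3

Build the Grundy sequence with g(k) = mex{g(k−s) : s ∈ {2, 7, 8, 9}, s ≤ k}:
k:     0  1  2  3  4  5  6  7  8  9 10
g(k):  0  0  1  1  0  0  1  1  2  2  3
So g(10) = 3.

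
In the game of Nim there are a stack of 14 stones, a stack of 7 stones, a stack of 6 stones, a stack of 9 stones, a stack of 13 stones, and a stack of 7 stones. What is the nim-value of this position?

Compute the nim-sum pairwise:
14 ^ 7 = 9
9 ^ 6 = 15
15 ^ 9 = 6
6 ^ 13 = 11
11 ^ 7 = 12

12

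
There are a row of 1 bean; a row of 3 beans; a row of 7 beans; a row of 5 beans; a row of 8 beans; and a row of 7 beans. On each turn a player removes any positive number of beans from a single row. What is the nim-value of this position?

15

Write each in binary and XOR column by column:
  0001  (1)
  0011  (3)
  0111  (7)
  0101  (5)
  1000  (8)
  0111  (7)
  ----
  1111  (15)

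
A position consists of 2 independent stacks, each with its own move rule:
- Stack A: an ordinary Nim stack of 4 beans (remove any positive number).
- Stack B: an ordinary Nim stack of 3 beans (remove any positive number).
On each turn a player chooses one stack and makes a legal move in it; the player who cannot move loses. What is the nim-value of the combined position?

Stack A is a plain Nim stack of size 4, so its Grundy value is 4.
Stack B is a plain Nim stack of size 3, so its Grundy value is 3.
By the Sprague-Grundy theorem, the Grundy value of a sum of independent games is the XOR of the component values.
Combined value = 4 ⊕ 3 = 7.

7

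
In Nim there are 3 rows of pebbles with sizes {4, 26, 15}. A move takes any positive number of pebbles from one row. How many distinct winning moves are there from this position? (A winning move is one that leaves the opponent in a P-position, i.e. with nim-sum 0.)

1

Nim-sum: 4 ⊕ 26 ⊕ 15 = 17.
The overall nim-sum is X = 17. A row of size p has a winning move iff p XOR X < p (reduce it to p XOR X).
  4: 4 XOR 17 = 21 ≥ 4 — no move.
  26: 26 XOR 17 = 11 < 26 — winning move (to 11).
  15: 15 XOR 17 = 30 ≥ 15 — no move.
That gives 1 winning move.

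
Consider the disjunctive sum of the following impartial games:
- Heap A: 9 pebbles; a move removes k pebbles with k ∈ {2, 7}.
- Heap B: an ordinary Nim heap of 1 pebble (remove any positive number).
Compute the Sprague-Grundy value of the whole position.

1

For heap A, compute g(0), g(1), … with moves {2, 7}:
g(0) = mex{} = 0
g(1) = mex{} = 0
g(2) = mex{0} = 1
g(3) = mex{0} = 1
g(4) = mex{1} = 0
g(5) = mex{1} = 0
g(6) = mex{0} = 1
g(7) = mex{0} = 1
g(8) = mex{0,1} = 2
g(9) = mex{1} = 0
So g(9) = 0.
Heap B is a plain Nim heap of size 1, so its Grundy value is 1.
The value of a disjunctive sum is the nim-sum of the parts.
Combined value = 0 XOR 1 = 1.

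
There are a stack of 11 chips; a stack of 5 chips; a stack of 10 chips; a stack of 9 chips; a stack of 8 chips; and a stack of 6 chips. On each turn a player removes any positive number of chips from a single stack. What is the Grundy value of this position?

Compute the nim-sum pairwise:
11 ^ 5 = 14
14 ^ 10 = 4
4 ^ 9 = 13
13 ^ 8 = 5
5 ^ 6 = 3

3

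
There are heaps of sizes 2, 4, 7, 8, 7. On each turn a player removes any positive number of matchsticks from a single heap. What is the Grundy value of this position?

Write each in binary and XOR column by column:
  0010  (2)
  0100  (4)
  0111  (7)
  1000  (8)
  0111  (7)
  ----
  1110  (14)

14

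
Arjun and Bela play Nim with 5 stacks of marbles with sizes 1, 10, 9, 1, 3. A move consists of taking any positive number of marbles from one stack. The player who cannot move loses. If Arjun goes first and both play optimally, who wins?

Nim-sum: 1 ^ 10 ^ 9 ^ 1 ^ 3 = 0.
The nim-sum is 0, so this is a P-position: the player to move is in a losing position under optimal play; Arjun is about to move from it and so loses — Bela wins.

Bela wins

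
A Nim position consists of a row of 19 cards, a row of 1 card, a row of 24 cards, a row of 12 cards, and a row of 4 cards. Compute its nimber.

2

Compute the nim-sum pairwise:
19 XOR 1 = 18
18 XOR 24 = 10
10 XOR 12 = 6
6 XOR 4 = 2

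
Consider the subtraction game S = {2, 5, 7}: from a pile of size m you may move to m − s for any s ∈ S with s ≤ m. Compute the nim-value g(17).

2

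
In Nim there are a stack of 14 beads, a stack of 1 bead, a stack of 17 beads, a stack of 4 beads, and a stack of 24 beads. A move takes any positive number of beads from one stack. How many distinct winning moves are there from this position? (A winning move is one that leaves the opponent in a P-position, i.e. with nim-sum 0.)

Write each in binary and XOR column by column:
  01110  (14)
  00001  (1)
  10001  (17)
  00100  (4)
  11000  (24)
  -----
  00010  (2)
The overall nim-sum is X = 2. A stack of size p has a winning move iff p XOR X < p (reduce it to p XOR X).
  14: 14 XOR 2 = 12 < 14 — winning move (to 12).
  1: 1 XOR 2 = 3 ≥ 1 — no move.
  17: 17 XOR 2 = 19 ≥ 17 — no move.
  4: 4 XOR 2 = 6 ≥ 4 — no move.
  24: 24 XOR 2 = 26 ≥ 24 — no move.
That gives 1 winning move.

1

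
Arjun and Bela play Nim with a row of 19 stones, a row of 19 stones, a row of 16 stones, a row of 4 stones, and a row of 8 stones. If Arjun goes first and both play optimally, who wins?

Arjun wins

Nim-sum: 19 ^ 19 ^ 16 ^ 4 ^ 8 = 28.
The nim-sum is 28 ≠ 0, so this is an N-position: the player to move can win; Arjun has a winning move.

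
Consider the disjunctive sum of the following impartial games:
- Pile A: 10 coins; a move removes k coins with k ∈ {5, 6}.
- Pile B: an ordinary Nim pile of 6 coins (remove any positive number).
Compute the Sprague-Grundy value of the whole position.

4

For pile A, compute g(0), g(1), … with moves {5, 6}:
k:     0  1  2  3  4  5  6  7  8  9 10
g(k):  0  0  0  0  0  1  1  1  1  1  2
So g(10) = 2.
Pile B is a plain Nim pile of size 6, so its Grundy value is 6.
By the Sprague-Grundy theorem, the Grundy value of a sum of independent games is the XOR of the component values.
Combined value = 2 ⊕ 6 = 4.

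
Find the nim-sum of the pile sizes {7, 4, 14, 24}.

21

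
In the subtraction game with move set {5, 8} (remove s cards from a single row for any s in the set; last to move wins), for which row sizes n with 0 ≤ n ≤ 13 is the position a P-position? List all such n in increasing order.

0, 1, 2, 3, 4, 13

Grundy values for subtraction set {5, 8}:
g(0) = mex{} = 0
g(1) = mex{} = 0
g(2) = mex{} = 0
g(3) = mex{} = 0
g(4) = mex{} = 0
g(5) = mex{0} = 1
g(6) = mex{0} = 1
g(7) = mex{0} = 1
g(8) = mex{0} = 1
g(9) = mex{0} = 1
g(10) = mex{0,1} = 2
g(11) = mex{0,1} = 2
g(12) = mex{0,1} = 2
g(13) = mex{1} = 0
The P-positions (g = 0) in 0..13 are 0, 1, 2, 3, 4, 13.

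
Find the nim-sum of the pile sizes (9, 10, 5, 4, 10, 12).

4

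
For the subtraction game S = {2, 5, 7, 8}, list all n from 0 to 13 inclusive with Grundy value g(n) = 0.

Build the Grundy sequence with g(k) = mex{g(k−s) : s ∈ {2, 5, 7, 8}, s ≤ k}:
k:     0  1  2  3  4  5  6  7  8  9 10 11 12 13
g(k):  0  0  1  1  0  2  1  3  2  2  0  3  1  0
The P-positions (g = 0) in 0..13 are 0, 1, 4, 10, 13.

0, 1, 4, 10, 13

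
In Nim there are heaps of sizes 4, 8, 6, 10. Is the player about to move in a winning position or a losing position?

Compute the nim-sum pairwise:
4 ^ 8 = 12
12 ^ 6 = 10
10 ^ 10 = 0
The nim-sum is 0, so this is a P-position: the player to move is in a losing position under optimal play.

Losing position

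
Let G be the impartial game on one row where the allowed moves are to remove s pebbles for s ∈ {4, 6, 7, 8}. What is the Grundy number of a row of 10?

Compute g(0), g(1), … for moves {4, 6, 7, 8}:
k:     0  1  2  3  4  5  6  7  8  9 10
g(k):  0  0  0  0  1  1  1  1  2  2  2
So g(10) = 2.

2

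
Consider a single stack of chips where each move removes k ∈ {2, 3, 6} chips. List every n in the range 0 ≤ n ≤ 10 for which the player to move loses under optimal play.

0, 1, 5, 9, 10

Compute g(0), g(1), … for moves {2, 3, 6}:
k:     0  1  2  3  4  5  6  7  8  9 10
g(k):  0  0  1  1  2  0  3  1  2  0  0
The P-positions (g = 0) in 0..10 are 0, 1, 5, 9, 10.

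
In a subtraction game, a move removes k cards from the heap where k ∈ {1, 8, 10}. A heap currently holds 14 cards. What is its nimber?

Build the Grundy sequence with g(k) = mex{g(k−s) : s ∈ {1, 8, 10}, s ≤ k}:
k:     0  1  2  3  4  5  6  7  8  9 10 11 12 13 14
g(k):  0  1  0  1  0  1  0  1  2  0  1  0  1  0  1
So g(14) = 1.

1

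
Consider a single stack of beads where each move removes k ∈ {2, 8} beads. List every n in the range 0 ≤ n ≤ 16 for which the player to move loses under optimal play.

0, 1, 4, 5, 10, 11, 14, 15

Build the Grundy sequence with g(k) = mex{g(k−s) : s ∈ {2, 8}, s ≤ k}:
k:     0  1  2  3  4  5  6  7  8  9 10 11 12 13 14 15 16
g(k):  0  0  1  1  0  0  1  1  2  2  0  0  1  1  0  0  1
The P-positions (g = 0) in 0..16 are 0, 1, 4, 5, 10, 11, 14, 15.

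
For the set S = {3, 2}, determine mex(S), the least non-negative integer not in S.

0

0 is not in the set, so the mex is 0.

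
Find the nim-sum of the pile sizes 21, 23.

2

Compute the nim-sum pairwise:
21 ⊕ 23 = 2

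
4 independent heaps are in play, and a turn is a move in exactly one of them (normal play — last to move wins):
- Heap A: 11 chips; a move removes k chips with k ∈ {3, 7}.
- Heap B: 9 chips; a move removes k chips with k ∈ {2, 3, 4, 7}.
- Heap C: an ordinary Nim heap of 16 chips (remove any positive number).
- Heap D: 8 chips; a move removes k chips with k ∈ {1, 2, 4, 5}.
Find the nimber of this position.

22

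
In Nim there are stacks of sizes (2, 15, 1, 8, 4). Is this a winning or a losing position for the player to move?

Compute the nim-sum pairwise:
2 ^ 15 = 13
13 ^ 1 = 12
12 ^ 8 = 4
4 ^ 4 = 0
The nim-sum is 0, so this is a P-position: the player to move is in a losing position under optimal play.

Losing position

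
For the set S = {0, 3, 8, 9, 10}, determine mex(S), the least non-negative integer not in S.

0 is in the set but 1 is not, so the mex is 1.

1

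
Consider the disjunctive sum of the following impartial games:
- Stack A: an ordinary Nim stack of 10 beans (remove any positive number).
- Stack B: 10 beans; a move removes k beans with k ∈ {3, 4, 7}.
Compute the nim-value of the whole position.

10

Stack A is a plain Nim stack of size 10, so its Grundy value is 10.
Build the Grundy sequence for stack B with g(k) = mex{g(k−s) : s ∈ {3, 4, 7}, s ≤ k}:
k:     0  1  2  3  4  5  6  7  8  9 10
g(k):  0  0  0  1  1  1  2  2  2  3  0
So g(10) = 0.
By the Sprague-Grundy theorem, the Grundy value of a sum of independent games is the XOR of the component values.
Combined value = 10 ⊕ 0 = 10.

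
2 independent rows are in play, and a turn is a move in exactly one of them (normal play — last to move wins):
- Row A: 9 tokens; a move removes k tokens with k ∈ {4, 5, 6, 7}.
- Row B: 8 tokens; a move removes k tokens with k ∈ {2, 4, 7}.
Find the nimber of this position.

For row A, compute g(0), g(1), … with moves {4, 5, 6, 7}:
g(0) = mex{} = 0
g(1) = mex{} = 0
g(2) = mex{} = 0
g(3) = mex{} = 0
g(4) = mex{0} = 1
g(5) = mex{0} = 1
g(6) = mex{0} = 1
g(7) = mex{0} = 1
g(8) = mex{0,1} = 2
g(9) = mex{0,1} = 2
So g(9) = 2.
For row B, compute g(0), g(1), … with moves {2, 4, 7}:
g(0) = mex{} = 0
g(1) = mex{} = 0
g(2) = mex{0} = 1
g(3) = mex{0} = 1
g(4) = mex{0,1} = 2
g(5) = mex{0,1} = 2
g(6) = mex{1,2} = 0
g(7) = mex{0,1,2} = 3
g(8) = mex{0,2} = 1
So g(8) = 1.
By the Sprague-Grundy theorem, the Grundy value of a sum of independent games is the XOR of the component values.
Combined value = 2 ⊕ 1 = 3.

3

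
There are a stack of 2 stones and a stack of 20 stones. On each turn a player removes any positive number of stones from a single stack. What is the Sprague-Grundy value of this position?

22

Nim-sum: 2 XOR 20 = 22.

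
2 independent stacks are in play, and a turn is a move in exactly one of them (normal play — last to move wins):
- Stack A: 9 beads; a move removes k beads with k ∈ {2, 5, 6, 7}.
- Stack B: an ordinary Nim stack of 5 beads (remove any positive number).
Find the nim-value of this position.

7

For stack A, compute g(0), g(1), … with moves {2, 5, 6, 7}:
g(0) = mex{} = 0
g(1) = mex{} = 0
g(2) = mex{0} = 1
g(3) = mex{0} = 1
g(4) = mex{1} = 0
g(5) = mex{0,1} = 2
g(6) = mex{0} = 1
g(7) = mex{0,1,2} = 3
g(8) = mex{0,1} = 2
g(9) = mex{0,1,3} = 2
So g(9) = 2.
Stack B is a plain Nim stack of size 5, so its Grundy value is 5.
By the Sprague-Grundy theorem, the Grundy value of a sum of independent games is the XOR of the component values.
Combined value = 2 XOR 5 = 7.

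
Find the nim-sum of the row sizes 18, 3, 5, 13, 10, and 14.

29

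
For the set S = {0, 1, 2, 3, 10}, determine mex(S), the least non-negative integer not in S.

4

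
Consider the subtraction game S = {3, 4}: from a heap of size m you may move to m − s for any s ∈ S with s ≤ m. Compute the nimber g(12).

1

Grundy values for subtraction set {3, 4}:
k:     0  1  2  3  4  5  6  7  8  9 10 11 12
g(k):  0  0  0  1  1  1  2  0  0  0  1  1  1
So g(12) = 1.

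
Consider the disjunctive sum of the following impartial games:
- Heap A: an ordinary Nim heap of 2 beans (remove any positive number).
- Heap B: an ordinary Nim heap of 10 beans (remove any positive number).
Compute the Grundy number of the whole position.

Heap A is a plain Nim heap of size 2, so its Grundy value is 2.
Heap B is a plain Nim heap of size 10, so its Grundy value is 10.
The value of a disjunctive sum is the nim-sum of the parts.
Combined value = 2 ⊕ 10 = 8.

8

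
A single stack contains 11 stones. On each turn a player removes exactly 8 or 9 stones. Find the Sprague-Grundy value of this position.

Compute g(0), g(1), … for moves {8, 9}:
g(0) = mex{} = 0
g(1) = mex{} = 0
g(2) = mex{} = 0
g(3) = mex{} = 0
g(4) = mex{} = 0
g(5) = mex{} = 0
g(6) = mex{} = 0
g(7) = mex{} = 0
g(8) = mex{0} = 1
g(9) = mex{0} = 1
g(10) = mex{0} = 1
g(11) = mex{0} = 1
So g(11) = 1.

1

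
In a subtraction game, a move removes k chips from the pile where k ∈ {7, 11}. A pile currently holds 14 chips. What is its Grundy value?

Compute g(0), g(1), … for moves {7, 11}:
k:     0  1  2  3  4  5  6  7  8  9 10 11 12 13 14
g(k):  0  0  0  0  0  0  0  1  1  1  1  1  1  1  2
So g(14) = 2.

2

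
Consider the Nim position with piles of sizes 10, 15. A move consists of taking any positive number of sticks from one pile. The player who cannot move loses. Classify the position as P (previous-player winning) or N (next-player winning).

Bitwise XOR of the heap sizes:
  1010  (10)
  1111  (15)
  ----
  0101  (5)
The nim-sum is 5 ≠ 0, so this is an N-position: the player to move can win.

N-position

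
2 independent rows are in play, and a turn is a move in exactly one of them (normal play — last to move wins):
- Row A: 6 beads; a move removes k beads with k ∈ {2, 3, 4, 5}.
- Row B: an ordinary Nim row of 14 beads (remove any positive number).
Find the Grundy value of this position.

13

Build the Grundy sequence for row A with g(k) = mex{g(k−s) : s ∈ {2, 3, 4, 5}, s ≤ k}:
g(0) = mex{} = 0
g(1) = mex{} = 0
g(2) = mex{0} = 1
g(3) = mex{0} = 1
g(4) = mex{0,1} = 2
g(5) = mex{0,1} = 2
g(6) = mex{0,1,2} = 3
So g(6) = 3.
Row B is a plain Nim row of size 14, so its Grundy value is 14.
The value of a disjunctive sum is the nim-sum of the parts.
Combined value = 3 ⊕ 14 = 13.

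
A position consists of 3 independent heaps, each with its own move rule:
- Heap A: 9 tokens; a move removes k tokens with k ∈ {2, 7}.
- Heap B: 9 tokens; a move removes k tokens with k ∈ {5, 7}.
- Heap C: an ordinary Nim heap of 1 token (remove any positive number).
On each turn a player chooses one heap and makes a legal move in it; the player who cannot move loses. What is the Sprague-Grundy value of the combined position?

Grundy values for heap A (subtraction set {2, 7}):
k:     0  1  2  3  4  5  6  7  8  9
g(k):  0  0  1  1  0  0  1  1  2  0
So g(9) = 0.
For heap B, compute g(0), g(1), … with moves {5, 7}:
g(0) = mex{} = 0
g(1) = mex{} = 0
g(2) = mex{} = 0
g(3) = mex{} = 0
g(4) = mex{} = 0
g(5) = mex{0} = 1
g(6) = mex{0} = 1
g(7) = mex{0} = 1
g(8) = mex{0} = 1
g(9) = mex{0} = 1
So g(9) = 1.
Heap C is a plain Nim heap of size 1, so its Grundy value is 1.
The value of a disjunctive sum is the nim-sum of the parts.
Combined value = 0 ⊕ 1 ⊕ 1 = 0.

0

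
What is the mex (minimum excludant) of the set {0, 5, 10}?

0 is in the set but 1 is not, so the mex is 1.

1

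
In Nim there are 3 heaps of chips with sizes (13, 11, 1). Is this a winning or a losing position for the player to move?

Nim-sum: 13 ^ 11 ^ 1 = 7.
The nim-sum is 7 ≠ 0, so this is an N-position: the player to move can win.

Winning position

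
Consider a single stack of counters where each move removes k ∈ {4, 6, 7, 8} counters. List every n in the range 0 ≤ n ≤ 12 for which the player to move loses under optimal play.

0, 1, 2, 3, 12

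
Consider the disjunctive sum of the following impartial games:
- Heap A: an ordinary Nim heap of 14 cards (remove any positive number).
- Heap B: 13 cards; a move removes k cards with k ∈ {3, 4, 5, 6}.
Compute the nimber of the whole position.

Heap A is a plain Nim heap of size 14, so its Grundy value is 14.
For heap B, compute g(0), g(1), … with moves {3, 4, 5, 6}:
k:     0  1  2  3  4  5  6  7  8  9 10 11 12 13
g(k):  0  0  0  1  1  1  2  2  2  0  0  0  1  1
So g(13) = 1.
By the Sprague-Grundy theorem, the Grundy value of a sum of independent games is the XOR of the component values.
Combined value = 14 ⊕ 1 = 15.

15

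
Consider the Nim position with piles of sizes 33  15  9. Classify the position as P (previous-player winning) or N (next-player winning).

N-position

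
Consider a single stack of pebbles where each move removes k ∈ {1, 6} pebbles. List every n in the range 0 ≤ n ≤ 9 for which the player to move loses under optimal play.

Grundy values for subtraction set {1, 6}:
k:     0  1  2  3  4  5  6  7  8  9
g(k):  0  1  0  1  0  1  2  0  1  0
The P-positions (g = 0) in 0..9 are 0, 2, 4, 7, 9.

0, 2, 4, 7, 9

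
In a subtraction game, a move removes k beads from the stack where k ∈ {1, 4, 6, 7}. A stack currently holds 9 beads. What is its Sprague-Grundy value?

2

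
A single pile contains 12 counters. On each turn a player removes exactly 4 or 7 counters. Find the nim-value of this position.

0

Compute g(0), g(1), … for moves {4, 7}:
g(0) = mex{} = 0
g(1) = mex{} = 0
g(2) = mex{} = 0
g(3) = mex{} = 0
g(4) = mex{0} = 1
g(5) = mex{0} = 1
g(6) = mex{0} = 1
g(7) = mex{0} = 1
g(8) = mex{0,1} = 2
g(9) = mex{0,1} = 2
g(10) = mex{0,1} = 2
g(11) = mex{1} = 0
g(12) = mex{1,2} = 0
So g(12) = 0.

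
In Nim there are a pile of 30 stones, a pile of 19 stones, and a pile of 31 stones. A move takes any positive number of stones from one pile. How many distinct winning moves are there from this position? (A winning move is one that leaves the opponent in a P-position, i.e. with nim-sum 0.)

Bitwise XOR of the heap sizes:
  11110  (30)
  10011  (19)
  11111  (31)
  -----
  10010  (18)
The overall nim-sum is X = 18. A pile of size p has a winning move iff p XOR X < p (reduce it to p XOR X).
  30: 30 XOR 18 = 12 < 30 — winning move (to 12).
  19: 19 XOR 18 = 1 < 19 — winning move (to 1).
  31: 31 XOR 18 = 13 < 31 — winning move (to 13).
That gives 3 winning moves.

3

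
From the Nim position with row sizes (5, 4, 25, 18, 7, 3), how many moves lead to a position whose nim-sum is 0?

1

In binary:
  00101  (5)
  00100  (4)
  11001  (25)
  10010  (18)
  00111  (7)
  00011  (3)
  -----
  01110  (14)
The overall nim-sum is X = 14. A row of size p has a winning move iff p XOR X < p (reduce it to p XOR X).
  5: 5 XOR 14 = 11 ≥ 5 — no move.
  4: 4 XOR 14 = 10 ≥ 4 — no move.
  25: 25 XOR 14 = 23 < 25 — winning move (to 23).
  18: 18 XOR 14 = 28 ≥ 18 — no move.
  7: 7 XOR 14 = 9 ≥ 7 — no move.
  3: 3 XOR 14 = 13 ≥ 3 — no move.
That gives 1 winning move.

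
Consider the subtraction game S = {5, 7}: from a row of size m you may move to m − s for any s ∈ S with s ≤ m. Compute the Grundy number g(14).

Grundy values for subtraction set {5, 7}:
k:     0  1  2  3  4  5  6  7  8  9 10 11 12 13 14
g(k):  0  0  0  0  0  1  1  1  1  1  2  2  0  0  0
So g(14) = 0.

0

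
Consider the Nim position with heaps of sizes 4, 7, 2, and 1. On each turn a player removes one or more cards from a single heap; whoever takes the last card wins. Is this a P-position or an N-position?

In binary:
  100  (4)
  111  (7)
  010  (2)
  001  (1)
  ---
  000  (0)
The nim-sum is 0, so this is a P-position: the player to move is in a losing position under optimal play.

P-position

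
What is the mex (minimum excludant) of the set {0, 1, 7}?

2

The values 0, 1 are all present; 2 is the first non-negative integer missing from the set.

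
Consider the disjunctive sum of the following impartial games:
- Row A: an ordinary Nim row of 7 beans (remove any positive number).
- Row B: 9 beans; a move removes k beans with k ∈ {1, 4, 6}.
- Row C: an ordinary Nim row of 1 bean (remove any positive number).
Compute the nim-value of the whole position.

4

Row A is a plain Nim row of size 7, so its Grundy value is 7.
For row B, compute g(0), g(1), … with moves {1, 4, 6}:
k:     0  1  2  3  4  5  6  7  8  9
g(k):  0  1  0  1  2  0  1  0  1  2
So g(9) = 2.
Row C is a plain Nim row of size 1, so its Grundy value is 1.
The value of a disjunctive sum is the nim-sum of the parts.
Combined value = 7 XOR 2 XOR 1 = 4.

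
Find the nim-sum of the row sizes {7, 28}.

27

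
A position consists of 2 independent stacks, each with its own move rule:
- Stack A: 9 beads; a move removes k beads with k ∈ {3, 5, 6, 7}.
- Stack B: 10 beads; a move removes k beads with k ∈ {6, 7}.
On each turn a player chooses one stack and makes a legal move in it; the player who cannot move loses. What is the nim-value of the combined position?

2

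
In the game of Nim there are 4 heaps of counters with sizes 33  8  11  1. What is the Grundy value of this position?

35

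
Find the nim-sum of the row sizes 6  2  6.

2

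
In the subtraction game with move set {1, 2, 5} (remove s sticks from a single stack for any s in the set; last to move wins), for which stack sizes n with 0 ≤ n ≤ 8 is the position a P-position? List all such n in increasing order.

0, 3, 6

Grundy values for subtraction set {1, 2, 5}:
g(0) = mex{} = 0
g(1) = mex{0} = 1
g(2) = mex{0,1} = 2
g(3) = mex{1,2} = 0
g(4) = mex{0,2} = 1
g(5) = mex{0,1} = 2
g(6) = mex{1,2} = 0
g(7) = mex{0,2} = 1
g(8) = mex{0,1} = 2
The P-positions (g = 0) in 0..8 are 0, 3, 6.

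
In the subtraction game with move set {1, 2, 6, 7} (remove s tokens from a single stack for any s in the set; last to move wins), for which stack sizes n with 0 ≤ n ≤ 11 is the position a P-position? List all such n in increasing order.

Grundy values for subtraction set {1, 2, 6, 7}:
k:     0  1  2  3  4  5  6  7  8  9 10 11
g(k):  0  1  2  0  1  2  3  4  0  1  2  0
The P-positions (g = 0) in 0..11 are 0, 3, 8, 11.

0, 3, 8, 11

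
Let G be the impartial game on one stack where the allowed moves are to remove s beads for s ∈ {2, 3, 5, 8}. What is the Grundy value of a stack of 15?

Grundy values for subtraction set {2, 3, 5, 8}:
k:     0  1  2  3  4  5  6  7  8  9 10 11 12 13 14 15
g(k):  0  0  1  1  2  2  3  0  4  1  3  0  4  1  2  2
So g(15) = 2.

2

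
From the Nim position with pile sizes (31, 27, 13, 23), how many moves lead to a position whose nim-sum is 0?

Write each in binary and XOR column by column:
  11111  (31)
  11011  (27)
  01101  (13)
  10111  (23)
  -----
  11110  (30)
The overall nim-sum is X = 30. A pile of size p has a winning move iff p XOR X < p (reduce it to p XOR X).
  31: 31 XOR 30 = 1 < 31 — winning move (to 1).
  27: 27 XOR 30 = 5 < 27 — winning move (to 5).
  13: 13 XOR 30 = 19 ≥ 13 — no move.
  23: 23 XOR 30 = 9 < 23 — winning move (to 9).
That gives 3 winning moves.

3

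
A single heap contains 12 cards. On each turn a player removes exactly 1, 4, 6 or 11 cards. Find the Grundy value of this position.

0

Grundy values for subtraction set {1, 4, 6, 11}:
k:     0  1  2  3  4  5  6  7  8  9 10 11 12
g(k):  0  1  0  1  2  0  1  0  1  2  0  1  0
So g(12) = 0.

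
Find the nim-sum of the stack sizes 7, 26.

29

Bitwise XOR of the heap sizes:
  00111  (7)
  11010  (26)
  -----
  11101  (29)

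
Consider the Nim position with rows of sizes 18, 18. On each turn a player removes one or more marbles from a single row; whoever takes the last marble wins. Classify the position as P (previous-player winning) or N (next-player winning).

P-position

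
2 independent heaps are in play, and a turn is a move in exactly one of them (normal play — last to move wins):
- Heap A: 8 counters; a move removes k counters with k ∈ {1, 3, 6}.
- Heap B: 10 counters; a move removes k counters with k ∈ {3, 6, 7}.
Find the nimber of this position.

For heap A, compute g(0), g(1), … with moves {1, 3, 6}:
k:     0  1  2  3  4  5  6  7  8
g(k):  0  1  0  1  0  1  2  3  2
So g(8) = 2.
Build the Grundy sequence for heap B with g(k) = mex{g(k−s) : s ∈ {3, 6, 7}, s ≤ k}:
g(0) = mex{} = 0
g(1) = mex{} = 0
g(2) = mex{} = 0
g(3) = mex{0} = 1
g(4) = mex{0} = 1
g(5) = mex{0} = 1
g(6) = mex{0,1} = 2
g(7) = mex{0,1} = 2
g(8) = mex{0,1} = 2
g(9) = mex{0,1,2} = 3
g(10) = mex{1,2} = 0
So g(10) = 0.
The value of a disjunctive sum is the nim-sum of the parts.
Combined value = 2 XOR 0 = 2.

2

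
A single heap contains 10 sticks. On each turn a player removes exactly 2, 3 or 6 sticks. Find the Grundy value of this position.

Compute g(0), g(1), … for moves {2, 3, 6}:
k:     0  1  2  3  4  5  6  7  8  9 10
g(k):  0  0  1  1  2  0  3  1  2  0  0
So g(10) = 0.

0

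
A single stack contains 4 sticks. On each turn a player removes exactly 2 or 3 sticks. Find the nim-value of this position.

2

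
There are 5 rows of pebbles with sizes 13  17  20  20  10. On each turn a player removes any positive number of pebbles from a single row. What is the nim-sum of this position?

Compute the nim-sum pairwise:
13 XOR 17 = 28
28 XOR 20 = 8
8 XOR 20 = 28
28 XOR 10 = 22

22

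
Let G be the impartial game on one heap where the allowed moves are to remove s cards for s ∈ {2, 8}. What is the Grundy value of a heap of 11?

Grundy values for subtraction set {2, 8}:
g(0) = mex{} = 0
g(1) = mex{} = 0
g(2) = mex{0} = 1
g(3) = mex{0} = 1
g(4) = mex{1} = 0
g(5) = mex{1} = 0
g(6) = mex{0} = 1
g(7) = mex{0} = 1
g(8) = mex{0,1} = 2
g(9) = mex{0,1} = 2
g(10) = mex{1,2} = 0
g(11) = mex{1,2} = 0
So g(11) = 0.

0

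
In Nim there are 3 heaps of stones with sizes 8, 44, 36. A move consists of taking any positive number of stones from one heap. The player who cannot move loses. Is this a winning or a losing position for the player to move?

Losing position

Compute the nim-sum pairwise:
8 ^ 44 = 36
36 ^ 36 = 0
The nim-sum is 0, so this is a P-position: the player to move is in a losing position under optimal play.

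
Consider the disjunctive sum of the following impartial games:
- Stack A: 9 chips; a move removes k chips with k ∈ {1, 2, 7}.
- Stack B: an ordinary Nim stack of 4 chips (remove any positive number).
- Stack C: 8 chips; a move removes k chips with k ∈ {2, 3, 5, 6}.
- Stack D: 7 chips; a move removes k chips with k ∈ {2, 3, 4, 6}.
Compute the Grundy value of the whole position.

7

Build the Grundy sequence for stack A with g(k) = mex{g(k−s) : s ∈ {1, 2, 7}, s ≤ k}:
k:     0  1  2  3  4  5  6  7  8  9
g(k):  0  1  2  0  1  2  0  1  2  0
So g(9) = 0.
Stack B is a plain Nim stack of size 4, so its Grundy value is 4.
Grundy values for stack C (subtraction set {2, 3, 5, 6}):
g(0) = mex{} = 0
g(1) = mex{} = 0
g(2) = mex{0} = 1
g(3) = mex{0} = 1
g(4) = mex{0,1} = 2
g(5) = mex{0,1} = 2
g(6) = mex{0,1,2} = 3
g(7) = mex{0,1,2} = 3
g(8) = mex{1,2,3} = 0
So g(8) = 0.
Grundy values for stack D (subtraction set {2, 3, 4, 6}):
g(0) = mex{} = 0
g(1) = mex{} = 0
g(2) = mex{0} = 1
g(3) = mex{0} = 1
g(4) = mex{0,1} = 2
g(5) = mex{0,1} = 2
g(6) = mex{0,1,2} = 3
g(7) = mex{0,1,2} = 3
So g(7) = 3.
By the Sprague-Grundy theorem, the Grundy value of a sum of independent games is the XOR of the component values.
Combined value = 0 ⊕ 4 ⊕ 0 ⊕ 3 = 7.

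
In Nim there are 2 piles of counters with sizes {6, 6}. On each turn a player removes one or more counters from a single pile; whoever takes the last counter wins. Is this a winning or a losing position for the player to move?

Compute the nim-sum pairwise:
6 ^ 6 = 0
The nim-sum is 0, so this is a P-position: the player to move is in a losing position under optimal play.

Losing position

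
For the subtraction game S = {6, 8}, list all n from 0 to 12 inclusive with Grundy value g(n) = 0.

Compute g(0), g(1), … for moves {6, 8}:
k:     0  1  2  3  4  5  6  7  8  9 10 11 12
g(k):  0  0  0  0  0  0  1  1  1  1  1  1  2
The P-positions (g = 0) in 0..12 are 0, 1, 2, 3, 4, 5.

0, 1, 2, 3, 4, 5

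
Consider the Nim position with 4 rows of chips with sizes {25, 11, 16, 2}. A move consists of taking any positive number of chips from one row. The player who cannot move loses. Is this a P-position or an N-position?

Compute the nim-sum pairwise:
25 XOR 11 = 18
18 XOR 16 = 2
2 XOR 2 = 0
The nim-sum is 0, so this is a P-position: the player to move is in a losing position under optimal play.

P-position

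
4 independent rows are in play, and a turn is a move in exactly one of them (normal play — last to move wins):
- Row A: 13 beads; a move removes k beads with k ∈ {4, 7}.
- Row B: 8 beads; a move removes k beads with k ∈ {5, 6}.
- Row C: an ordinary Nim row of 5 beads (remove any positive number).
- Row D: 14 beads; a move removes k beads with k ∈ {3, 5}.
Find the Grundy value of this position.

Build the Grundy sequence for row A with g(k) = mex{g(k−s) : s ∈ {4, 7}, s ≤ k}:
k:     0  1  2  3  4  5  6  7  8  9 10 11 12 13
g(k):  0  0  0  0  1  1  1  1  2  2  2  0  0  0
So g(13) = 0.
For row B, compute g(0), g(1), … with moves {5, 6}:
g(0) = mex{} = 0
g(1) = mex{} = 0
g(2) = mex{} = 0
g(3) = mex{} = 0
g(4) = mex{} = 0
g(5) = mex{0} = 1
g(6) = mex{0} = 1
g(7) = mex{0} = 1
g(8) = mex{0} = 1
So g(8) = 1.
Row C is a plain Nim row of size 5, so its Grundy value is 5.
Grundy values for row D (subtraction set {3, 5}):
k:     0  1  2  3  4  5  6  7  8  9 10 11 12 13 14
g(k):  0  0  0  1  1  1  2  2  0  0  0  1  1  1  2
So g(14) = 2.
The value of a disjunctive sum is the nim-sum of the parts.
Combined value = 0 XOR 1 XOR 5 XOR 2 = 6.

6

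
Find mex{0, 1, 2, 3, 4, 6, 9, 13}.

5

The values 0, 1, 2, 3, 4 are all present; 5 is the first non-negative integer missing from the set.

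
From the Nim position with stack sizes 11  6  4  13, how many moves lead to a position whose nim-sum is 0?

Nim-sum: 11 XOR 6 XOR 4 XOR 13 = 4.
The overall nim-sum is X = 4. A stack of size p has a winning move iff p XOR X < p (reduce it to p XOR X).
  11: 11 XOR 4 = 15 ≥ 11 — no move.
  6: 6 XOR 4 = 2 < 6 — winning move (to 2).
  4: 4 XOR 4 = 0 < 4 — winning move (to 0).
  13: 13 XOR 4 = 9 < 13 — winning move (to 9).
That gives 3 winning moves.

3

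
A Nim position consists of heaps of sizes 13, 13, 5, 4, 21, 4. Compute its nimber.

16

Nim-sum: 13 XOR 13 XOR 5 XOR 4 XOR 21 XOR 4 = 16.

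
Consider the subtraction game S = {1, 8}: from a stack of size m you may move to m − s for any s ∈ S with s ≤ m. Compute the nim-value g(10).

Compute g(0), g(1), … for moves {1, 8}:
k:     0  1  2  3  4  5  6  7  8  9 10
g(k):  0  1  0  1  0  1  0  1  2  0  1
So g(10) = 1.

1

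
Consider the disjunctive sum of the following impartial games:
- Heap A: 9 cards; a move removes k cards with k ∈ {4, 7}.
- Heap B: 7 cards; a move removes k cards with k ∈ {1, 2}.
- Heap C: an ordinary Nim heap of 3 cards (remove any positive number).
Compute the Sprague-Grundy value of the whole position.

0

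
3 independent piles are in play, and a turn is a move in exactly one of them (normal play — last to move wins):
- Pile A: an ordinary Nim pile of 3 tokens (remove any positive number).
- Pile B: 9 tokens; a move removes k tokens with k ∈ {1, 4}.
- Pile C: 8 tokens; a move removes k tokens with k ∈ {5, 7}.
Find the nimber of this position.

0

Pile A is a plain Nim pile of size 3, so its Grundy value is 3.
For pile B, compute g(0), g(1), … with moves {1, 4}:
k:     0  1  2  3  4  5  6  7  8  9
g(k):  0  1  0  1  2  0  1  0  1  2
So g(9) = 2.
Build the Grundy sequence for pile C with g(k) = mex{g(k−s) : s ∈ {5, 7}, s ≤ k}:
g(0) = mex{} = 0
g(1) = mex{} = 0
g(2) = mex{} = 0
g(3) = mex{} = 0
g(4) = mex{} = 0
g(5) = mex{0} = 1
g(6) = mex{0} = 1
g(7) = mex{0} = 1
g(8) = mex{0} = 1
So g(8) = 1.
By the Sprague-Grundy theorem, the Grundy value of a sum of independent games is the XOR of the component values.
Combined value = 3 ⊕ 2 ⊕ 1 = 0.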